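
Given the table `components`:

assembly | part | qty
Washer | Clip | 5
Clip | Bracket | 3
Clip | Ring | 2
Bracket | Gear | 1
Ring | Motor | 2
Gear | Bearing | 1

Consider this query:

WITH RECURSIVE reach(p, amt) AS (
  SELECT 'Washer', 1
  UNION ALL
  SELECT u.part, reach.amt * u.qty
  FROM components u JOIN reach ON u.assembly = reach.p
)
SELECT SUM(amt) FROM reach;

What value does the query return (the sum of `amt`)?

81

Base: (Washer, amt=1).
Iteration 1: components of {Washer} -> Clip = 1*5 = 5.
Iteration 2: components of {Clip} -> Bracket = 5*3 = 15, Ring = 5*2 = 10.
Iteration 3: components of {Bracket,Ring} -> Gear = 15*1 = 15, Motor = 10*2 = 20.
Iteration 4: components of {Gear,Motor} -> Bearing = 15*1 = 15.
Iteration 5: no further components; recursion stops.
SUM(amt) = 1 + 5 + 15 + 10 + 15 + 20 + 15 = 81.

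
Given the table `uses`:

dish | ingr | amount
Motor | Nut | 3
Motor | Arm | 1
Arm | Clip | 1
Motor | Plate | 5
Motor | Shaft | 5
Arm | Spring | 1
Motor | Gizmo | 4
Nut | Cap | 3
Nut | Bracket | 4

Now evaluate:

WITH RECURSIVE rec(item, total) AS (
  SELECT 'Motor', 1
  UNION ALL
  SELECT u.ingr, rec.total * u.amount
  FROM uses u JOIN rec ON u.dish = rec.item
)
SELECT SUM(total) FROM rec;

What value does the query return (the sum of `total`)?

Base: (Motor, total=1).
Iteration 1: components of {Motor} -> Arm = 1*1 = 1, Gizmo = 1*4 = 4, Nut = 1*3 = 3, Plate = 1*5 = 5, Shaft = 1*5 = 5.
Iteration 2: components of {Arm,Gizmo,Nut,Plate,Shaft} -> Bracket = 3*4 = 12, Cap = 3*3 = 9, Clip = 1*1 = 1, Spring = 1*1 = 1.
Iteration 3: no further components; recursion stops.
SUM(total) = 1 + 3 + 5 + 1 + 5 + 4 + 9 + 12 + 1 + 1 = 42.

42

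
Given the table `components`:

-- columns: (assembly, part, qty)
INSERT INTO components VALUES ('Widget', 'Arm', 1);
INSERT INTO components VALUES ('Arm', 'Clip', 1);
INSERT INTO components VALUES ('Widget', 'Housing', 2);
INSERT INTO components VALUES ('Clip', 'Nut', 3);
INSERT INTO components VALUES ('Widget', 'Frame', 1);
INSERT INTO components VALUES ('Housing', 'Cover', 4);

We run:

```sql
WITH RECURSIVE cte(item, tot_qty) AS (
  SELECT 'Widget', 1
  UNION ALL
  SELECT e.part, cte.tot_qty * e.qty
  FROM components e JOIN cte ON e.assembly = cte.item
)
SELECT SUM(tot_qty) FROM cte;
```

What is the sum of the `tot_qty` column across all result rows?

17

Base: (Widget, tot_qty=1).
Iteration 1: components of {Widget} -> Arm = 1*1 = 1, Frame = 1*1 = 1, Housing = 1*2 = 2.
Iteration 2: components of {Arm,Frame,Housing} -> Clip = 1*1 = 1, Cover = 2*4 = 8.
Iteration 3: components of {Clip,Cover} -> Nut = 1*3 = 3.
Iteration 4: no further components; recursion stops.
SUM(tot_qty) = 1 + 1 + 2 + 1 + 1 + 8 + 3 = 17.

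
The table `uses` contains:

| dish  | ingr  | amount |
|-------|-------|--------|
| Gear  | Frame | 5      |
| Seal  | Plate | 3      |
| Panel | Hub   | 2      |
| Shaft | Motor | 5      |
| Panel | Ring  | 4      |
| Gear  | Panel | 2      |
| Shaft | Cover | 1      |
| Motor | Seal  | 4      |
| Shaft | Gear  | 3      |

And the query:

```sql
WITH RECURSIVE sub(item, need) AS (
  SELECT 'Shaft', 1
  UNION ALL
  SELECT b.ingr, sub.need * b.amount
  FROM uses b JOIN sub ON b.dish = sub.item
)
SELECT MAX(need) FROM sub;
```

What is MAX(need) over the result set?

Base: (Shaft, need=1).
Iteration 1: components of {Shaft} -> Cover = 1*1 = 1, Gear = 1*3 = 3, Motor = 1*5 = 5.
Iteration 2: components of {Cover,Gear,Motor} -> Frame = 3*5 = 15, Panel = 3*2 = 6, Seal = 5*4 = 20.
Iteration 3: components of {Frame,Panel,Seal} -> Hub = 6*2 = 12, Plate = 20*3 = 60, Ring = 6*4 = 24.
Iteration 4: no further components; recursion stops.
need values: 1, 3, 5, 1, 6, 15, 20, 24, 12, 60; the maximum is 60.

60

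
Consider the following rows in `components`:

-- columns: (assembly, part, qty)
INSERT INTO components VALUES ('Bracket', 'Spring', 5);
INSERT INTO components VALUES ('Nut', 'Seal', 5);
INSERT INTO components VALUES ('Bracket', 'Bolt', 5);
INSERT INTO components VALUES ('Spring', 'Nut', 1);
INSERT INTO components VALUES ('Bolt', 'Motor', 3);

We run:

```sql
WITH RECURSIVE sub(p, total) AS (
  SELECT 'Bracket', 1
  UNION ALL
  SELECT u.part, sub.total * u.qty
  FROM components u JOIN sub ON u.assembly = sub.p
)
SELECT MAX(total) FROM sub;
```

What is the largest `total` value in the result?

Base: (Bracket, total=1).
Iteration 1: components of {Bracket} -> Bolt = 1*5 = 5, Spring = 1*5 = 5.
Iteration 2: components of {Bolt,Spring} -> Motor = 5*3 = 15, Nut = 5*1 = 5.
Iteration 3: components of {Motor,Nut} -> Seal = 5*5 = 25.
Iteration 4: no further components; recursion stops.
total values: 1, 5, 5, 15, 5, 25; the maximum is 25.

25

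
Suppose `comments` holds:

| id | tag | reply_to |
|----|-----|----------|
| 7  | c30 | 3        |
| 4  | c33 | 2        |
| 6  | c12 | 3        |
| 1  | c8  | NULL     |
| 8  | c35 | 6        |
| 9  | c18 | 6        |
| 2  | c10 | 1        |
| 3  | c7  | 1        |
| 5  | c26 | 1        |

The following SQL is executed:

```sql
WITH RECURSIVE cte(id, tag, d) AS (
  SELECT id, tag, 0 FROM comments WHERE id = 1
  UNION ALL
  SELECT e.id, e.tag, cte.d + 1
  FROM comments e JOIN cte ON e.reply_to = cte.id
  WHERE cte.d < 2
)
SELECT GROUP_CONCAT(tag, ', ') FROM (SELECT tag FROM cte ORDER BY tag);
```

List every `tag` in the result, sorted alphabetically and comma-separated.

c10, c12, c26, c30, c33, c7, c8

Base: id=1 (c8) at d 0.
Iteration 1: rows with reply_to in {1} -> c10 (id 2, d 1), c7 (id 3, d 1), c26 (id 5, d 1).
Iteration 2: rows with reply_to in {2,3,5} -> c33 (id 4, d 2), c12 (id 6, d 2), c30 (id 7, d 2).
Iteration 3: d < 2 fails for all current rows; recursion stops.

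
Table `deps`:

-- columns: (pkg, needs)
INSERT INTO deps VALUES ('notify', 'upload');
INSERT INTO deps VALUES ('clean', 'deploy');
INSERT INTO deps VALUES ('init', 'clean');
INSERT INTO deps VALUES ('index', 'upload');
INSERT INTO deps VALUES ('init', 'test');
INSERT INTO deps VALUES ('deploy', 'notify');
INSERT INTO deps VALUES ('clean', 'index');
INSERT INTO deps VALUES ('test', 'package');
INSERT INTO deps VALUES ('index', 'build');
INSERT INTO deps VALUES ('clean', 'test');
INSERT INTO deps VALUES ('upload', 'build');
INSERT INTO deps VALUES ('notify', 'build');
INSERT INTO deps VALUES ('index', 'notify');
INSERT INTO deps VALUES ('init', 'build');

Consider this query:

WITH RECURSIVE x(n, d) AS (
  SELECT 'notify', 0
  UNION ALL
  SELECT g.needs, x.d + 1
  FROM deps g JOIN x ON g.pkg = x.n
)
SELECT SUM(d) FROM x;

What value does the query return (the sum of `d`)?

Base: (notify, d=0).
Iteration 1: edges from {notify} -> (build, d=1), (upload, d=1).
Iteration 2: edges from {build,upload} -> (build, d=2).
Iteration 3: no outgoing edges from {build}; recursion stops.
SUM(d) = 0 + 1 + 1 + 2 = 4.

4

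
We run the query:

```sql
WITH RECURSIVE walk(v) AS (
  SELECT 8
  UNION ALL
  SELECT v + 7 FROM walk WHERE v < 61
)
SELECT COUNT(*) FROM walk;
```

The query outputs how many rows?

9

Base: v=8.
Iteration 1: 8 < 61 holds -> v = 8 + 7 = 15.
Iteration 2: 15 < 61 holds -> v = 15 + 7 = 22.
Iteration 3: 22 < 61 holds -> v = 22 + 7 = 29.
Iteration 4: 29 < 61 holds -> v = 29 + 7 = 36.
Iteration 5: 36 < 61 holds -> v = 36 + 7 = 43.
Iteration 6: 43 < 61 holds -> v = 43 + 7 = 50.
Iteration 7: 50 < 61 holds -> v = 50 + 7 = 57.
Iteration 8: 57 < 61 holds -> v = 57 + 7 = 64.
Iteration 9: 64 < 61 fails; recursion stops.
Total rows emitted: 9.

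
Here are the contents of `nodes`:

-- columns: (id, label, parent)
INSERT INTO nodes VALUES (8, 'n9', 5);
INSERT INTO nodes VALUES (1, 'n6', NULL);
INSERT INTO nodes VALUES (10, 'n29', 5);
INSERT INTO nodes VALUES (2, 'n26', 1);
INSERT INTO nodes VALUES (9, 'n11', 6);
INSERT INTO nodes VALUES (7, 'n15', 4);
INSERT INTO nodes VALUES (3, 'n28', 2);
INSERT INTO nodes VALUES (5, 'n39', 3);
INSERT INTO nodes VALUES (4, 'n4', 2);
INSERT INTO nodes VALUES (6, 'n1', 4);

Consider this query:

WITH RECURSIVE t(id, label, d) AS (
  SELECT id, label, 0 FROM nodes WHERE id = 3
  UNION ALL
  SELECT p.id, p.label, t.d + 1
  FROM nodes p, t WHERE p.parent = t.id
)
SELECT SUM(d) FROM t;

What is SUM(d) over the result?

5

Base: id=3 (n28) at d 0.
Iteration 1: rows with parent in {3} -> n39 (id 5, d 1).
Iteration 2: rows with parent in {5} -> n9 (id 8, d 2), n29 (id 10, d 2).
Iteration 3: no rows with parent in {8,10}; recursion stops.
SUM(d) = 0 + 1 + 2 + 2 = 5.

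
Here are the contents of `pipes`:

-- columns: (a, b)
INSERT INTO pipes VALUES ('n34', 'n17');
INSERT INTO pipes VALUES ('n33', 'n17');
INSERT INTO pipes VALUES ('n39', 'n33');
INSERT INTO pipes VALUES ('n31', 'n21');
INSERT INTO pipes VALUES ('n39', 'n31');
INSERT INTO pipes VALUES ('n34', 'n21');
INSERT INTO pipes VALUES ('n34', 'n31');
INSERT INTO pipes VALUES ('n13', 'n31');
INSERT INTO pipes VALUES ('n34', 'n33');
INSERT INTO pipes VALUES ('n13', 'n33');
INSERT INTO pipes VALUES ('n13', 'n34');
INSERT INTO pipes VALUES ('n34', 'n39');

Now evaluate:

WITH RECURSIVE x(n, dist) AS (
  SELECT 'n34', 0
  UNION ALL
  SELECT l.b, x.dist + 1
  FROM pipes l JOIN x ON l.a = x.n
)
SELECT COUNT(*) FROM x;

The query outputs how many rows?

12

Base: (n34, dist=0).
Iteration 1: edges from {n34} -> (n17, dist=1), (n21, dist=1), (n31, dist=1), (n33, dist=1), (n39, dist=1).
Iteration 2: edges from {n17,n21,n31,n33,n39} -> (n17, dist=2), (n21, dist=2), (n31, dist=2), (n33, dist=2).
Iteration 3: edges from {n17,n21,n31,n33} -> (n17, dist=3), (n21, dist=3).
Iteration 4: no outgoing edges from {n17,n21}; recursion stops.
Total rows emitted: 12.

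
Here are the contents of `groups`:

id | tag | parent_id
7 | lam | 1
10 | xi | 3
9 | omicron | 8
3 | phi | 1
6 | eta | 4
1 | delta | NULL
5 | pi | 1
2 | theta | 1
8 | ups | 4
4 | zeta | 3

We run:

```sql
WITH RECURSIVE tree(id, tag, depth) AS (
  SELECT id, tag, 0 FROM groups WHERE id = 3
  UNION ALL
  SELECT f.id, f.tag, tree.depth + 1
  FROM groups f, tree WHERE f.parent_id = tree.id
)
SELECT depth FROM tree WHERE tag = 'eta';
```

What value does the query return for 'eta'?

2

Base: id=3 (phi) at depth 0.
Iteration 1: rows with parent_id in {3} -> zeta (id 4, depth 1), xi (id 10, depth 1).
Iteration 2: rows with parent_id in {4,10} -> eta (id 6, depth 2), ups (id 8, depth 2).
Iteration 3: rows with parent_id in {6,8} -> omicron (id 9, depth 3).
Iteration 4: no rows with parent_id in {9}; recursion stops.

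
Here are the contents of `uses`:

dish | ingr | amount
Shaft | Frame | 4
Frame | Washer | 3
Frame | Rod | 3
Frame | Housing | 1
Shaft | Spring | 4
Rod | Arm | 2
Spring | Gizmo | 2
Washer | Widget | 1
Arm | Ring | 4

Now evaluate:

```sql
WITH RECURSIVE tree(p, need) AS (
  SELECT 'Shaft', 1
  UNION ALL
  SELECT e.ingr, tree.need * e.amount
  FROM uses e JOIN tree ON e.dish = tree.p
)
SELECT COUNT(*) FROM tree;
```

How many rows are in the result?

10

Base: (Shaft, need=1).
Iteration 1: components of {Shaft} -> Frame = 1*4 = 4, Spring = 1*4 = 4.
Iteration 2: components of {Frame,Spring} -> Gizmo = 4*2 = 8, Housing = 4*1 = 4, Rod = 4*3 = 12, Washer = 4*3 = 12.
Iteration 3: components of {Gizmo,Housing,Rod,Washer} -> Arm = 12*2 = 24, Widget = 12*1 = 12.
Iteration 4: components of {Arm,Widget} -> Ring = 24*4 = 96.
Iteration 5: no further components; recursion stops.
Total rows emitted: 10.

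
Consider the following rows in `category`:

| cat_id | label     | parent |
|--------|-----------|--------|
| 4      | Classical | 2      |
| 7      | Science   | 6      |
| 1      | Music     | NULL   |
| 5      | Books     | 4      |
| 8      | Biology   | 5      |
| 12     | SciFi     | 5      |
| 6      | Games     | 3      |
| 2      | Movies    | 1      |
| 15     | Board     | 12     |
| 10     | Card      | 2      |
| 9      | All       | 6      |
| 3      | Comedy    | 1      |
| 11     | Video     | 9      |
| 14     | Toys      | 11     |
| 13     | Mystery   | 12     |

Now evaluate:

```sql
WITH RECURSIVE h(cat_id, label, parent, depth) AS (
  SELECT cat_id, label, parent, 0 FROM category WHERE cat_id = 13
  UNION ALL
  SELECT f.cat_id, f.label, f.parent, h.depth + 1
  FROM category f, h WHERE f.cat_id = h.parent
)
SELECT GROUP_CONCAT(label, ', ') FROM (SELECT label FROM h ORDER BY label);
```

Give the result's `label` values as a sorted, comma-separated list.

Base: cat_id=13 (Mystery), parent=12, depth 0.
Iteration 1: join on cat_id=12 -> SciFi (id 12, parent=5, depth 1).
Iteration 2: join on cat_id=5 -> Books (id 5, parent=4, depth 2).
Iteration 3: join on cat_id=4 -> Classical (id 4, parent=2, depth 3).
Iteration 4: join on cat_id=2 -> Movies (id 2, parent=1, depth 4).
Iteration 5: join on cat_id=1 -> Music (id 1, parent=NULL, depth 5).
Iteration 6: parent is NULL; no match; recursion stops.

Books, Classical, Movies, Music, Mystery, SciFi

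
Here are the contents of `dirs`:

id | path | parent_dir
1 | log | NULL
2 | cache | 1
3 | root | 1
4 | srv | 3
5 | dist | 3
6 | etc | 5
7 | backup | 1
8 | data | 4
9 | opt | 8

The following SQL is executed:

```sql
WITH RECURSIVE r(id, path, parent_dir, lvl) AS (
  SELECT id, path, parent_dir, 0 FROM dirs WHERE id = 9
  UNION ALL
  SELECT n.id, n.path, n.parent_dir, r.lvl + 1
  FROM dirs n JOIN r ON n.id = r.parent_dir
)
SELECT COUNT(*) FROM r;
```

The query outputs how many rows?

Base: id=9 (opt), parent_dir=8, lvl 0.
Iteration 1: join on id=8 -> data (id 8, parent_dir=4, lvl 1).
Iteration 2: join on id=4 -> srv (id 4, parent_dir=3, lvl 2).
Iteration 3: join on id=3 -> root (id 3, parent_dir=1, lvl 3).
Iteration 4: join on id=1 -> log (id 1, parent_dir=NULL, lvl 4).
Iteration 5: parent_dir is NULL; no match; recursion stops.
Total rows emitted: 5.

5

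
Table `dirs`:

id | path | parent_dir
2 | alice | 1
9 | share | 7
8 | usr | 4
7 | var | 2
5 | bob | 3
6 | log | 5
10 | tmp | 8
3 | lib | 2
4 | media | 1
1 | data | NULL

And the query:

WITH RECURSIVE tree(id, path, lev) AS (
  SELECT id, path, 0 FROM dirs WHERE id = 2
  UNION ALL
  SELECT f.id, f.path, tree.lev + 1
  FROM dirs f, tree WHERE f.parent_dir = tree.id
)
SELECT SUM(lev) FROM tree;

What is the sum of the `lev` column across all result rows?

9

Base: id=2 (alice) at lev 0.
Iteration 1: rows with parent_dir in {2} -> lib (id 3, lev 1), var (id 7, lev 1).
Iteration 2: rows with parent_dir in {3,7} -> bob (id 5, lev 2), share (id 9, lev 2).
Iteration 3: rows with parent_dir in {5,9} -> log (id 6, lev 3).
Iteration 4: no rows with parent_dir in {6}; recursion stops.
SUM(lev) = 0 + 1 + 1 + 2 + 2 + 3 = 9.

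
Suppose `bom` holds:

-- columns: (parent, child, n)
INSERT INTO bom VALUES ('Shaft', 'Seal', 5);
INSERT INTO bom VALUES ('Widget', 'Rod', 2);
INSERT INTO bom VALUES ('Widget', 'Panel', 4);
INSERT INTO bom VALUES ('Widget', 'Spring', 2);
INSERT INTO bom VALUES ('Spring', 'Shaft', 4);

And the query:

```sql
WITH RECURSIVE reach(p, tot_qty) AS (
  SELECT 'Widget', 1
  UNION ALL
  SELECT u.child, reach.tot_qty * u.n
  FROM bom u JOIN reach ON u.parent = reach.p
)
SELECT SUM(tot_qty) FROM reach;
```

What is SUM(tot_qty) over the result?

Base: (Widget, tot_qty=1).
Iteration 1: components of {Widget} -> Panel = 1*4 = 4, Rod = 1*2 = 2, Spring = 1*2 = 2.
Iteration 2: components of {Panel,Rod,Spring} -> Shaft = 2*4 = 8.
Iteration 3: components of {Shaft} -> Seal = 8*5 = 40.
Iteration 4: no further components; recursion stops.
SUM(tot_qty) = 1 + 2 + 4 + 2 + 8 + 40 = 57.

57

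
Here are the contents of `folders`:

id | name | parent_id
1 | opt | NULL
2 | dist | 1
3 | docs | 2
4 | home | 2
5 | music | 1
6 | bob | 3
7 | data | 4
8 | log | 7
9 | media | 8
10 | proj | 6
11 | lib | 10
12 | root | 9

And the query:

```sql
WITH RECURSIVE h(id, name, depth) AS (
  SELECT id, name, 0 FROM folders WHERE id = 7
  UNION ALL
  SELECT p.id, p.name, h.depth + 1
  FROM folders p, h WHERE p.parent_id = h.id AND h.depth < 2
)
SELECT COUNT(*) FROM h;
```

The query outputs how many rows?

Base: id=7 (data) at depth 0.
Iteration 1: rows with parent_id in {7} -> log (id 8, depth 1).
Iteration 2: rows with parent_id in {8} -> media (id 9, depth 2).
Iteration 3: depth < 2 fails for all current rows; recursion stops.
Total rows emitted: 3.

3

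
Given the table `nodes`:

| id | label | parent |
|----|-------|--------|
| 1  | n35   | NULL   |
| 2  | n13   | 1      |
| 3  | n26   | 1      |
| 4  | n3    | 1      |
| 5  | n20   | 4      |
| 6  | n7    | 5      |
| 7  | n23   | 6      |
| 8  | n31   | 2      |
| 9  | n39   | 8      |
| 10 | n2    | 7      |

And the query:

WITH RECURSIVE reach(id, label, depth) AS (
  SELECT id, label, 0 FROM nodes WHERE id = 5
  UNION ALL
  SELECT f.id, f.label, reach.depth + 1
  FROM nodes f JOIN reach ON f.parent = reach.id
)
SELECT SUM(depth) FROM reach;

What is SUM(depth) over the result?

Base: id=5 (n20) at depth 0.
Iteration 1: rows with parent in {5} -> n7 (id 6, depth 1).
Iteration 2: rows with parent in {6} -> n23 (id 7, depth 2).
Iteration 3: rows with parent in {7} -> n2 (id 10, depth 3).
Iteration 4: no rows with parent in {10}; recursion stops.
SUM(depth) = 0 + 1 + 2 + 3 = 6.

6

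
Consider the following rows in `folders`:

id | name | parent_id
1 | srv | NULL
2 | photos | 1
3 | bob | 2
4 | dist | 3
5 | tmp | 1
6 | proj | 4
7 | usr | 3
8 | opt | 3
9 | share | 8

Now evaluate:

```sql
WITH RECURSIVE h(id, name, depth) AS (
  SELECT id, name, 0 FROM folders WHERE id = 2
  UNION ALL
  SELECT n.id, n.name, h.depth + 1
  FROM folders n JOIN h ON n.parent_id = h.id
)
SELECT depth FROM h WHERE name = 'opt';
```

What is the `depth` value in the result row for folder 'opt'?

Base: id=2 (photos) at depth 0.
Iteration 1: rows with parent_id in {2} -> bob (id 3, depth 1).
Iteration 2: rows with parent_id in {3} -> dist (id 4, depth 2), usr (id 7, depth 2), opt (id 8, depth 2).
Iteration 3: rows with parent_id in {4,7,8} -> proj (id 6, depth 3), share (id 9, depth 3).
Iteration 4: no rows with parent_id in {6,9}; recursion stops.

2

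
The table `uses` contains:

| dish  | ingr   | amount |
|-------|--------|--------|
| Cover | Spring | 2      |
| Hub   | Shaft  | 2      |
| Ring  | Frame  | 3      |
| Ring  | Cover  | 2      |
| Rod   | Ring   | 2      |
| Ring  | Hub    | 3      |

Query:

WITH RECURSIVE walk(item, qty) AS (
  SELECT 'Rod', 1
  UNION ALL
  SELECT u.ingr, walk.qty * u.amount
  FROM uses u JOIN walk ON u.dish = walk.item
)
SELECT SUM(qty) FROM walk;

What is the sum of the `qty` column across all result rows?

39

Base: (Rod, qty=1).
Iteration 1: components of {Rod} -> Ring = 1*2 = 2.
Iteration 2: components of {Ring} -> Cover = 2*2 = 4, Frame = 2*3 = 6, Hub = 2*3 = 6.
Iteration 3: components of {Cover,Frame,Hub} -> Shaft = 6*2 = 12, Spring = 4*2 = 8.
Iteration 4: no further components; recursion stops.
SUM(qty) = 1 + 2 + 6 + 4 + 6 + 12 + 8 = 39.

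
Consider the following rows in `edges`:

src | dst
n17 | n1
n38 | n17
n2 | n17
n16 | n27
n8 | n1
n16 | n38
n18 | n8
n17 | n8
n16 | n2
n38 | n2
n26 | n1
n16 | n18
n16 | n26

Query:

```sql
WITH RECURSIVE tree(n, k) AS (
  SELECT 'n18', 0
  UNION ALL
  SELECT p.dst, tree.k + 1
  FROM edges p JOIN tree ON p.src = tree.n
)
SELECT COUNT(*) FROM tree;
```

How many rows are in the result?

3

Base: (n18, k=0).
Iteration 1: edges from {n18} -> (n8, k=1).
Iteration 2: edges from {n8} -> (n1, k=2).
Iteration 3: no outgoing edges from {n1}; recursion stops.
Total rows emitted: 3.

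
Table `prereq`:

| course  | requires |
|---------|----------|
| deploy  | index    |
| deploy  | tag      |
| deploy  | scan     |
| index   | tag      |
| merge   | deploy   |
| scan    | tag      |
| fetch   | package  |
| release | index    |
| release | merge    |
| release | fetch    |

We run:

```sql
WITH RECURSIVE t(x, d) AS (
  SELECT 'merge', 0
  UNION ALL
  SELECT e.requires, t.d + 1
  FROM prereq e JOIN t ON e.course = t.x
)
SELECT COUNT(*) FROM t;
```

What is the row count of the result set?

Base: (merge, d=0).
Iteration 1: edges from {merge} -> (deploy, d=1).
Iteration 2: edges from {deploy} -> (index, d=2), (scan, d=2), (tag, d=2).
Iteration 3: edges from {index,scan,tag} -> (tag, d=3) x2. [UNION ALL keeps all 2 new rows, including repeats]
Iteration 4: no outgoing edges from {tag}; recursion stops.
Total rows emitted: 7.

7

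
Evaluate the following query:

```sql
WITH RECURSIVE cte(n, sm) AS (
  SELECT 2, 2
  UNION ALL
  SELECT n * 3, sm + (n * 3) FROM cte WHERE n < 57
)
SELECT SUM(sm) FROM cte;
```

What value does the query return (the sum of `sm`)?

Base: n=2, sm=2.
Iteration 1: 2 < 57 holds -> n = 2 * 3 = 6, sm = 2 + 6 = 8.
Iteration 2: 6 < 57 holds -> n = 6 * 3 = 18, sm = 8 + 18 = 26.
Iteration 3: 18 < 57 holds -> n = 18 * 3 = 54, sm = 26 + 54 = 80.
Iteration 4: 54 < 57 holds -> n = 54 * 3 = 162, sm = 80 + 162 = 242.
Iteration 5: 162 < 57 fails; recursion stops.
SUM(sm) = 2 + 8 + 26 + 80 + 242 = 358.

358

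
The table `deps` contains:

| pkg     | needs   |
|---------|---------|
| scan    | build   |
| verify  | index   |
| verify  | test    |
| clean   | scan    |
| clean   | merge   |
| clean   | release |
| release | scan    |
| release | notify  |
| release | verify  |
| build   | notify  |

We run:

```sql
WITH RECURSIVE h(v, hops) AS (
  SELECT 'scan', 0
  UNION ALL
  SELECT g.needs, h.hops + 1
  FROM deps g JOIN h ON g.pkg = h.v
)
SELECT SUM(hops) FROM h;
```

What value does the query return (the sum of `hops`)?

Base: (scan, hops=0).
Iteration 1: edges from {scan} -> (build, hops=1).
Iteration 2: edges from {build} -> (notify, hops=2).
Iteration 3: no outgoing edges from {notify}; recursion stops.
SUM(hops) = 0 + 1 + 2 = 3.

3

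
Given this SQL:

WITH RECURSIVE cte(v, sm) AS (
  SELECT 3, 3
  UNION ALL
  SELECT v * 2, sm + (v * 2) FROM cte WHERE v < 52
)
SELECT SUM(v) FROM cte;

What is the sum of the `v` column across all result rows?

189

Base: v=3, sm=3.
Iteration 1: 3 < 52 holds -> v = 3 * 2 = 6, sm = 3 + 6 = 9.
Iteration 2: 6 < 52 holds -> v = 6 * 2 = 12, sm = 9 + 12 = 21.
Iteration 3: 12 < 52 holds -> v = 12 * 2 = 24, sm = 21 + 24 = 45.
Iteration 4: 24 < 52 holds -> v = 24 * 2 = 48, sm = 45 + 48 = 93.
Iteration 5: 48 < 52 holds -> v = 48 * 2 = 96, sm = 93 + 96 = 189.
Iteration 6: 96 < 52 fails; recursion stops.
SUM(v) = 3 + 6 + 12 + 24 + 48 + 96 = 189.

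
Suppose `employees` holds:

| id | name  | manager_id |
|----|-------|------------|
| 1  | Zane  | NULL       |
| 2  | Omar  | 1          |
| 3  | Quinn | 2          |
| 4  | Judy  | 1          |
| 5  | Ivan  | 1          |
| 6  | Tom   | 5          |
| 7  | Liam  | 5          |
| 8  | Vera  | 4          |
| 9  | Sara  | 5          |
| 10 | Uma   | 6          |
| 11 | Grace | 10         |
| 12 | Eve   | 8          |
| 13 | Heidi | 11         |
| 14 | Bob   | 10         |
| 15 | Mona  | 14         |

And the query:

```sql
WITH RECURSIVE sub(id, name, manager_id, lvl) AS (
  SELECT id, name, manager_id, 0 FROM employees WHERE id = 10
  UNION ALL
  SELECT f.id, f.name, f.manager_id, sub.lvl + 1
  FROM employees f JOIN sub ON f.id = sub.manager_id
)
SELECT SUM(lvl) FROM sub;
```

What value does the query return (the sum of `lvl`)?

Base: id=10 (Uma), manager_id=6, lvl 0.
Iteration 1: join on id=6 -> Tom (id 6, manager_id=5, lvl 1).
Iteration 2: join on id=5 -> Ivan (id 5, manager_id=1, lvl 2).
Iteration 3: join on id=1 -> Zane (id 1, manager_id=NULL, lvl 3).
Iteration 4: manager_id is NULL; no match; recursion stops.
SUM(lvl) = 0 + 1 + 2 + 3 = 6.

6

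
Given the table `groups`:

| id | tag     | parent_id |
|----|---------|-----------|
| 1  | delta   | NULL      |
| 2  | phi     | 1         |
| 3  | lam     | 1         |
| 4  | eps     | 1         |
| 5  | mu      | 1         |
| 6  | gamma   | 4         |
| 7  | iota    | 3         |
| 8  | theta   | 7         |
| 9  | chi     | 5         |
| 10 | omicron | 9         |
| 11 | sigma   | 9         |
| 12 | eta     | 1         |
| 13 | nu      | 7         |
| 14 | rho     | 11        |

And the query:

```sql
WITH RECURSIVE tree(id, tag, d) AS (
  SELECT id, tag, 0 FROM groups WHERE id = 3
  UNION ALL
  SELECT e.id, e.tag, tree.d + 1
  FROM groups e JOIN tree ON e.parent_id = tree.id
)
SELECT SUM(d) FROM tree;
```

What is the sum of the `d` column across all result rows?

Base: id=3 (lam) at d 0.
Iteration 1: rows with parent_id in {3} -> iota (id 7, d 1).
Iteration 2: rows with parent_id in {7} -> theta (id 8, d 2), nu (id 13, d 2).
Iteration 3: no rows with parent_id in {8,13}; recursion stops.
SUM(d) = 0 + 1 + 2 + 2 = 5.

5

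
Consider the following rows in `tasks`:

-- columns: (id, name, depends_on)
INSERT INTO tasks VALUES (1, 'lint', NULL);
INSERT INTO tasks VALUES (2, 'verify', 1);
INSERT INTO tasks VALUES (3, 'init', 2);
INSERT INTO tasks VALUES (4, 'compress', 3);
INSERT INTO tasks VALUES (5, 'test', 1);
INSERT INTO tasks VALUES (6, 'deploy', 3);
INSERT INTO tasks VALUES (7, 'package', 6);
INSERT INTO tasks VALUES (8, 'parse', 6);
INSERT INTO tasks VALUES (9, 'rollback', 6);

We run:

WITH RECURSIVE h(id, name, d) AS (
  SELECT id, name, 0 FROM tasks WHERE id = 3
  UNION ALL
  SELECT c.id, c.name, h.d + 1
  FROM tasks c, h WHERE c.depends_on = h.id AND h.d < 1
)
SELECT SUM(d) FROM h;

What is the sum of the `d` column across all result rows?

2

Base: id=3 (init) at d 0.
Iteration 1: rows with depends_on in {3} -> compress (id 4, d 1), deploy (id 6, d 1).
Iteration 2: d < 1 fails for all current rows; recursion stops.
SUM(d) = 0 + 1 + 1 = 2.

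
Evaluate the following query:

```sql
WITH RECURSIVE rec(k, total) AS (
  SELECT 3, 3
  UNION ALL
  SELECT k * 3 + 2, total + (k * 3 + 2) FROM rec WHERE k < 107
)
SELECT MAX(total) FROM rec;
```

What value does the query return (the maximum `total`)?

Base: k=3, total=3.
Iteration 1: 3 < 107 holds -> k = 3 * 3 + 2 = 11, total = 3 + 11 = 14.
Iteration 2: 11 < 107 holds -> k = 11 * 3 + 2 = 35, total = 14 + 35 = 49.
Iteration 3: 35 < 107 holds -> k = 35 * 3 + 2 = 107, total = 49 + 107 = 156.
Iteration 4: 107 < 107 fails; recursion stops.
total values: 3, 14, 49, 156; the maximum is 156.

156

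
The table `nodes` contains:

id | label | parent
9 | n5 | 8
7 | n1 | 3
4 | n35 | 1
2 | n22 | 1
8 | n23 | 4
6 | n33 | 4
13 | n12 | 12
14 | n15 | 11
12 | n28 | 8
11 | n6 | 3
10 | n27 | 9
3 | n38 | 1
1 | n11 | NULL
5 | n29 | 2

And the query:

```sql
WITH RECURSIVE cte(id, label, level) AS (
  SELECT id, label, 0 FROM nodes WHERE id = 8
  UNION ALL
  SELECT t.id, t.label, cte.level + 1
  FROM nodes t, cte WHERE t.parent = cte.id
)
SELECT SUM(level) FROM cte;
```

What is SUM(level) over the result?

Base: id=8 (n23) at level 0.
Iteration 1: rows with parent in {8} -> n5 (id 9, level 1), n28 (id 12, level 1).
Iteration 2: rows with parent in {9,12} -> n27 (id 10, level 2), n12 (id 13, level 2).
Iteration 3: no rows with parent in {10,13}; recursion stops.
SUM(level) = 0 + 1 + 1 + 2 + 2 = 6.

6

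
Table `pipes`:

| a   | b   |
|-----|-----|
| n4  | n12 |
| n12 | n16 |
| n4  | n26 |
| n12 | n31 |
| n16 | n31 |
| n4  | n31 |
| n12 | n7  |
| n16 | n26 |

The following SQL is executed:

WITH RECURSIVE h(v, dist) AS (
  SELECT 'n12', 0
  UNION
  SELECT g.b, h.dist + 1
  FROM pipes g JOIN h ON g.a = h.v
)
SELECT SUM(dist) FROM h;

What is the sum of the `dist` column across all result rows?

7

Base: (n12, dist=0).
Iteration 1: edges from {n12} -> (n16, dist=1), (n31, dist=1), (n7, dist=1).
Iteration 2: edges from {n16,n31,n7} -> (n26, dist=2), (n31, dist=2).
Iteration 3: no outgoing edges from {n26,n31}; recursion stops.
SUM(dist) = 0 + 1 + 1 + 1 + 2 + 2 = 7.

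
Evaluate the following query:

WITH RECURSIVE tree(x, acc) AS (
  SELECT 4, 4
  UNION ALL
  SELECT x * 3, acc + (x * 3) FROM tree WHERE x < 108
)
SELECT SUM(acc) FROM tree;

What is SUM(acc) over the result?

Base: x=4, acc=4.
Iteration 1: 4 < 108 holds -> x = 4 * 3 = 12, acc = 4 + 12 = 16.
Iteration 2: 12 < 108 holds -> x = 12 * 3 = 36, acc = 16 + 36 = 52.
Iteration 3: 36 < 108 holds -> x = 36 * 3 = 108, acc = 52 + 108 = 160.
Iteration 4: 108 < 108 fails; recursion stops.
SUM(acc) = 4 + 16 + 52 + 160 = 232.

232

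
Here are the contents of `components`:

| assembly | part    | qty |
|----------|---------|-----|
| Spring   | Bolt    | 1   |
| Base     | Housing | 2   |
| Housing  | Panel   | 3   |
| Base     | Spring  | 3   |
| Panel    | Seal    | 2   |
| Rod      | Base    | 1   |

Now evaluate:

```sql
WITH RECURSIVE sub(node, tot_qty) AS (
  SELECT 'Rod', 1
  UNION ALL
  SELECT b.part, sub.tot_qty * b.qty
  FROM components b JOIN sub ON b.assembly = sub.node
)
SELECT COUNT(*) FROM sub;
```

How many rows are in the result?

7

Base: (Rod, tot_qty=1).
Iteration 1: components of {Rod} -> Base = 1*1 = 1.
Iteration 2: components of {Base} -> Housing = 1*2 = 2, Spring = 1*3 = 3.
Iteration 3: components of {Housing,Spring} -> Bolt = 3*1 = 3, Panel = 2*3 = 6.
Iteration 4: components of {Bolt,Panel} -> Seal = 6*2 = 12.
Iteration 5: no further components; recursion stops.
Total rows emitted: 7.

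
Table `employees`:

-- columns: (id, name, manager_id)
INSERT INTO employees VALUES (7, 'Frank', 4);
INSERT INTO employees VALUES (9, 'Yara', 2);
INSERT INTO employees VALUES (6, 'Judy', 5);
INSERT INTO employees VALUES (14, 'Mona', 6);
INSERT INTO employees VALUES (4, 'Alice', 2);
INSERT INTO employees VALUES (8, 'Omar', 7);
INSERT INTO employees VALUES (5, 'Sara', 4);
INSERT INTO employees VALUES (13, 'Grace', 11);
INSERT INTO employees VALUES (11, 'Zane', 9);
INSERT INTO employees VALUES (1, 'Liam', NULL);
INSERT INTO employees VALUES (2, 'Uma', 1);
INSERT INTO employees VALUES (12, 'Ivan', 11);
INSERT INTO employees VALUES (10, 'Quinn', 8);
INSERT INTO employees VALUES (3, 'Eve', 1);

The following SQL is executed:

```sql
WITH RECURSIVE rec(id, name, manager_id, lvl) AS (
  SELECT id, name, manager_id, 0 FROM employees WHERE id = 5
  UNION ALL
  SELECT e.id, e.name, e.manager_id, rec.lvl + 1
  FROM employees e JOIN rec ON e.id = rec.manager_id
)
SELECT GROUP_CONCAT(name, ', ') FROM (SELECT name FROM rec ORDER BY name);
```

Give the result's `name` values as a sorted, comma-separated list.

Base: id=5 (Sara), manager_id=4, lvl 0.
Iteration 1: join on id=4 -> Alice (id 4, manager_id=2, lvl 1).
Iteration 2: join on id=2 -> Uma (id 2, manager_id=1, lvl 2).
Iteration 3: join on id=1 -> Liam (id 1, manager_id=NULL, lvl 3).
Iteration 4: manager_id is NULL; no match; recursion stops.

Alice, Liam, Sara, Uma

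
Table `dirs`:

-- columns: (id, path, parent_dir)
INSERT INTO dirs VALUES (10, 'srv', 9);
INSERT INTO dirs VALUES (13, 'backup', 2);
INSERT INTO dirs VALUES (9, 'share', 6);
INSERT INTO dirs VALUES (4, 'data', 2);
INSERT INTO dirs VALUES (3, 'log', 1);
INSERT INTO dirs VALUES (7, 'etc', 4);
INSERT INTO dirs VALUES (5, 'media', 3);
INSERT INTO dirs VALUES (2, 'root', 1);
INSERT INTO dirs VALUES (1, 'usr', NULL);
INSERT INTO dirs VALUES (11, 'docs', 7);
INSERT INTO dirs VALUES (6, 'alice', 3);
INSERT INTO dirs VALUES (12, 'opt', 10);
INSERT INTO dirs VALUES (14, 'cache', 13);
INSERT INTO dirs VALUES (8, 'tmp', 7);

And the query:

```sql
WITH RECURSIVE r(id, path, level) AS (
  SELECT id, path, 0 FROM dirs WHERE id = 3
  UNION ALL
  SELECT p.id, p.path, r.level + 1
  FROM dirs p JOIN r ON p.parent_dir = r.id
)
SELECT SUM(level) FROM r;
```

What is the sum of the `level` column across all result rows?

Base: id=3 (log) at level 0.
Iteration 1: rows with parent_dir in {3} -> media (id 5, level 1), alice (id 6, level 1).
Iteration 2: rows with parent_dir in {5,6} -> share (id 9, level 2).
Iteration 3: rows with parent_dir in {9} -> srv (id 10, level 3).
Iteration 4: rows with parent_dir in {10} -> opt (id 12, level 4).
Iteration 5: no rows with parent_dir in {12}; recursion stops.
SUM(level) = 0 + 1 + 1 + 2 + 3 + 4 = 11.

11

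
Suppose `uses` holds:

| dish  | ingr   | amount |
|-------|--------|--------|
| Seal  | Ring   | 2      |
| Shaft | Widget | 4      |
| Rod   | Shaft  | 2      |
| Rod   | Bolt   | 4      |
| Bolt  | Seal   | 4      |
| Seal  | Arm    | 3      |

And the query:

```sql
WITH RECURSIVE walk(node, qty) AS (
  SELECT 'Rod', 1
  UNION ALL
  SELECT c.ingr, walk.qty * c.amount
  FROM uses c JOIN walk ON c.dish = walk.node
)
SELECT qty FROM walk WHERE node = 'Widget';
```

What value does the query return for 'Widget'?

Base: (Rod, qty=1).
Iteration 1: components of {Rod} -> Bolt = 1*4 = 4, Shaft = 1*2 = 2.
Iteration 2: components of {Bolt,Shaft} -> Seal = 4*4 = 16, Widget = 2*4 = 8.
Iteration 3: components of {Seal,Widget} -> Arm = 16*3 = 48, Ring = 16*2 = 32.
Iteration 4: no further components; recursion stops.

8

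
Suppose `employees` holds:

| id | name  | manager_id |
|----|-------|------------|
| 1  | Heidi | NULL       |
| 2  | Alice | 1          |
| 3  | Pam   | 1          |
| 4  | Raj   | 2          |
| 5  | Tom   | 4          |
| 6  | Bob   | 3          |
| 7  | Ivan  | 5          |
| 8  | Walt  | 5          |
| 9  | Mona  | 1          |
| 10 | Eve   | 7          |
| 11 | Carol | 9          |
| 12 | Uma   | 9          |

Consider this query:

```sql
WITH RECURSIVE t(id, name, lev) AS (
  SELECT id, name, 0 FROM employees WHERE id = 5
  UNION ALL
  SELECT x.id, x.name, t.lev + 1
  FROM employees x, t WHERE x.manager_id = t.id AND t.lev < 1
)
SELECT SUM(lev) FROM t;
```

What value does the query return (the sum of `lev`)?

2

Base: id=5 (Tom) at lev 0.
Iteration 1: rows with manager_id in {5} -> Ivan (id 7, lev 1), Walt (id 8, lev 1).
Iteration 2: lev < 1 fails for all current rows; recursion stops.
SUM(lev) = 0 + 1 + 1 = 2.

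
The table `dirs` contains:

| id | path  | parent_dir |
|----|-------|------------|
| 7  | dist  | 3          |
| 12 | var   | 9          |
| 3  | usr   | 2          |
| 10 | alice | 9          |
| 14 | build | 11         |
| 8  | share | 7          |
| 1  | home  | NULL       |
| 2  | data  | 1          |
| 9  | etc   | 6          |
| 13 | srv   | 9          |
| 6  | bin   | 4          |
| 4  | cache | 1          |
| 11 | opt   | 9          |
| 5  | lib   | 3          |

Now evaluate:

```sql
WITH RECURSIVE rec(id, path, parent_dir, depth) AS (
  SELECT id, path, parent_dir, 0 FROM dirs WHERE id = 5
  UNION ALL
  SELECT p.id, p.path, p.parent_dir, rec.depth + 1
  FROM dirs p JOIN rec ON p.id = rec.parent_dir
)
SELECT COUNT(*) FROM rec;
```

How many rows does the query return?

Base: id=5 (lib), parent_dir=3, depth 0.
Iteration 1: join on id=3 -> usr (id 3, parent_dir=2, depth 1).
Iteration 2: join on id=2 -> data (id 2, parent_dir=1, depth 2).
Iteration 3: join on id=1 -> home (id 1, parent_dir=NULL, depth 3).
Iteration 4: parent_dir is NULL; no match; recursion stops.
Total rows emitted: 4.

4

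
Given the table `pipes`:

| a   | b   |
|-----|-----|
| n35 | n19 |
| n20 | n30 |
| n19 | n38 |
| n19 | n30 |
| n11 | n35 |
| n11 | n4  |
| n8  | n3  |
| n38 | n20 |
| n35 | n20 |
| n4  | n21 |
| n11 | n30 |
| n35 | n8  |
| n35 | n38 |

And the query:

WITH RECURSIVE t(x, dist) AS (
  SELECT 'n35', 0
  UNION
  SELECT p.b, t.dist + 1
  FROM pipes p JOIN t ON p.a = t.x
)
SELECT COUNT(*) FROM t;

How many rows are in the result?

Base: (n35, dist=0).
Iteration 1: edges from {n35} -> (n19, dist=1), (n20, dist=1), (n38, dist=1), (n8, dist=1).
Iteration 2: edges from {n19,n20,n38,n8} -> (n20, dist=2), (n3, dist=2), (n30, dist=2), (n38, dist=2). [UNION drops 1 duplicate row(s)]
Iteration 3: edges from {n20,n3,n30,n38} -> (n20, dist=3), (n30, dist=3).
Iteration 4: edges from {n20,n30} -> (n30, dist=4).
Iteration 5: no outgoing edges from {n30}; recursion stops.
Total rows emitted: 12.

12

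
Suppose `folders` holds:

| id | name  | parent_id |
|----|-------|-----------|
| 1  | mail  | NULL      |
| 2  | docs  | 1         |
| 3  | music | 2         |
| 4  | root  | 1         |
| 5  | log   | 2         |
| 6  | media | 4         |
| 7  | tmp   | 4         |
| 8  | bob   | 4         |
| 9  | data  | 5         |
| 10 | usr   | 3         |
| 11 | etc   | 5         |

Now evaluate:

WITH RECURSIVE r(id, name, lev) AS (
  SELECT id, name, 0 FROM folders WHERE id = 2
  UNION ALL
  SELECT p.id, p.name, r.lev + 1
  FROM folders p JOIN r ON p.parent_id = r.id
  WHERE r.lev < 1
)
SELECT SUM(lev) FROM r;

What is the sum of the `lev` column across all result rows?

Base: id=2 (docs) at lev 0.
Iteration 1: rows with parent_id in {2} -> music (id 3, lev 1), log (id 5, lev 1).
Iteration 2: lev < 1 fails for all current rows; recursion stops.
SUM(lev) = 0 + 1 + 1 = 2.

2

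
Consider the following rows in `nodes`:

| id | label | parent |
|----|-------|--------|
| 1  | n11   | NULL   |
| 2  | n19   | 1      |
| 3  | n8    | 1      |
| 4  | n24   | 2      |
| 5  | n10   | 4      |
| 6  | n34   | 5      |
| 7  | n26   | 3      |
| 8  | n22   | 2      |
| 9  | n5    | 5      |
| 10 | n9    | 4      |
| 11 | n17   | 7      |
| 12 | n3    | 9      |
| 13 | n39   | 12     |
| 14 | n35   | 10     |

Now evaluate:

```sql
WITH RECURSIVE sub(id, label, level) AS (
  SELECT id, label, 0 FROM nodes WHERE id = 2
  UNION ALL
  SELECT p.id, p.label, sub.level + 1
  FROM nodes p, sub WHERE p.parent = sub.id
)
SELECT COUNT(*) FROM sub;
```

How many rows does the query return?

10

Base: id=2 (n19) at level 0.
Iteration 1: rows with parent in {2} -> n24 (id 4, level 1), n22 (id 8, level 1).
Iteration 2: rows with parent in {4,8} -> n10 (id 5, level 2), n9 (id 10, level 2).
Iteration 3: rows with parent in {5,10} -> n34 (id 6, level 3), n5 (id 9, level 3), n35 (id 14, level 3).
Iteration 4: rows with parent in {6,9,14} -> n3 (id 12, level 4).
Iteration 5: rows with parent in {12} -> n39 (id 13, level 5).
Iteration 6: no rows with parent in {13}; recursion stops.
Total rows emitted: 10.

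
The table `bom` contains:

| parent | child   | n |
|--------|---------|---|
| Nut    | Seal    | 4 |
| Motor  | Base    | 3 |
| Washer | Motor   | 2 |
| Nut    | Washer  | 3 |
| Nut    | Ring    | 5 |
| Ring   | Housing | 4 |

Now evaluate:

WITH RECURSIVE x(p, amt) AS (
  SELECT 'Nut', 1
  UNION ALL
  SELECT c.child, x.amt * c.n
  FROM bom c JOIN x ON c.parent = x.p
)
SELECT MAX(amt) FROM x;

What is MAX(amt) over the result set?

20

Base: (Nut, amt=1).
Iteration 1: components of {Nut} -> Ring = 1*5 = 5, Seal = 1*4 = 4, Washer = 1*3 = 3.
Iteration 2: components of {Ring,Seal,Washer} -> Housing = 5*4 = 20, Motor = 3*2 = 6.
Iteration 3: components of {Housing,Motor} -> Base = 6*3 = 18.
Iteration 4: no further components; recursion stops.
amt values: 1, 5, 4, 3, 20, 6, 18; the maximum is 20.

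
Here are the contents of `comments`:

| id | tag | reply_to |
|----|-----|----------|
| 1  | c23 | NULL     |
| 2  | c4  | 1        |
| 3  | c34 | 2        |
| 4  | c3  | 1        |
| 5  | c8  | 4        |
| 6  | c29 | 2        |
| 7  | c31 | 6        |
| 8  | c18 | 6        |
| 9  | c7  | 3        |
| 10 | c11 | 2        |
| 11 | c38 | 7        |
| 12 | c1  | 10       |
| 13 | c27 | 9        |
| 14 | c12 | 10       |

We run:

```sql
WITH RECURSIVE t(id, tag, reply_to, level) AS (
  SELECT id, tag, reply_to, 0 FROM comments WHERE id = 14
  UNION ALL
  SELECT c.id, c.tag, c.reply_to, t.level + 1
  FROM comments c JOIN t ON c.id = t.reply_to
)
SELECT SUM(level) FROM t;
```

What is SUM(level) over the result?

6

Base: id=14 (c12), reply_to=10, level 0.
Iteration 1: join on id=10 -> c11 (id 10, reply_to=2, level 1).
Iteration 2: join on id=2 -> c4 (id 2, reply_to=1, level 2).
Iteration 3: join on id=1 -> c23 (id 1, reply_to=NULL, level 3).
Iteration 4: reply_to is NULL; no match; recursion stops.
SUM(level) = 0 + 1 + 2 + 3 = 6.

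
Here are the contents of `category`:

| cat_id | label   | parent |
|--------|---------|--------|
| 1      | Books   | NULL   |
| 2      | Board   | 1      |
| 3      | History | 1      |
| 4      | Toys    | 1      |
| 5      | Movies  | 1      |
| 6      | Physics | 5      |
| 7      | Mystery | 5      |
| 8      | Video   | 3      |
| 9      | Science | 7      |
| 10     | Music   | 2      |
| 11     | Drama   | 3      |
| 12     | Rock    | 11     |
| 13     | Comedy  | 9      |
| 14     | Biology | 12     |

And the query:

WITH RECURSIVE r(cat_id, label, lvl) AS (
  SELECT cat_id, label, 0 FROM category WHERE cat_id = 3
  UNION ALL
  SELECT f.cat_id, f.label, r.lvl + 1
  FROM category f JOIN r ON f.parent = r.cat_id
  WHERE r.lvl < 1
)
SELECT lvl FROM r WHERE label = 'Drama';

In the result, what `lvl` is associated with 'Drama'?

Base: cat_id=3 (History) at lvl 0.
Iteration 1: rows with parent in {3} -> Video (id 8, lvl 1), Drama (id 11, lvl 1).
Iteration 2: lvl < 1 fails for all current rows; recursion stops.

1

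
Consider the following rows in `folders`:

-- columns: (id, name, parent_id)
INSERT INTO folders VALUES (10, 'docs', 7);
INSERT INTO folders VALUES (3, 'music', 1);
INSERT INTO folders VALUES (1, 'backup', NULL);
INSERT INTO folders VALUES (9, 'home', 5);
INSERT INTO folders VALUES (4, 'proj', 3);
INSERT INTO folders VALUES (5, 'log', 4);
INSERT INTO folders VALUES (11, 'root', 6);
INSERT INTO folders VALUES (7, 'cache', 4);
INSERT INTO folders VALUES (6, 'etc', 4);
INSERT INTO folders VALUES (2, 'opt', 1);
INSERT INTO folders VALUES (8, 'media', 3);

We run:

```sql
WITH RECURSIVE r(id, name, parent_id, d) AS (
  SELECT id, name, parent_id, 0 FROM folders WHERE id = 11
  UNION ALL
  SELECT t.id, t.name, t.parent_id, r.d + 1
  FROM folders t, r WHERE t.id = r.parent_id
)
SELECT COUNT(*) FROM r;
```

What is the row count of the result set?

Base: id=11 (root), parent_id=6, d 0.
Iteration 1: join on id=6 -> etc (id 6, parent_id=4, d 1).
Iteration 2: join on id=4 -> proj (id 4, parent_id=3, d 2).
Iteration 3: join on id=3 -> music (id 3, parent_id=1, d 3).
Iteration 4: join on id=1 -> backup (id 1, parent_id=NULL, d 4).
Iteration 5: parent_id is NULL; no match; recursion stops.
Total rows emitted: 5.

5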